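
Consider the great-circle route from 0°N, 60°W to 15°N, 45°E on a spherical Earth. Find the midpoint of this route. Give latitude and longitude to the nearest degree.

The haversine formula gives a central angle δ ≈ 1.823 rad (104.5°) between the endpoints.
Interpolate at f = 1/2 with slerp weights a = sin((1−f)δ)/sin δ ≈ 0.816, b = sin(fδ)/sin δ ≈ 0.816.
p = a·p₁ + b·p₂ ≈ (0.966, -0.149, 0.211); φ = arcsin(p_z) ≈ 12.20°, λ = atan2(p_y, p_x) ≈ -8.79°.

≈ 12°N, 9°W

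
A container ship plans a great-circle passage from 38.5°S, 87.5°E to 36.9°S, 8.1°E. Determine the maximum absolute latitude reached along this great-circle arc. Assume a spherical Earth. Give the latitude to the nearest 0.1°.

≈ 45.2°S

The great circle lies in the plane with unit normal n̂ = (p₁ × p₂)/|p₁ × p₂|.
Here n̂_z ≈ -0.705; the vertex latitude is φ_max = arccos|n̂_z| ≈ 45.2°.
Check via Clairaut: cos φ_max = |cos φ₁| · sin C = cos(38.5°)·sin(115.7°) ≈ 0.705, again giving ≈ 45.2°.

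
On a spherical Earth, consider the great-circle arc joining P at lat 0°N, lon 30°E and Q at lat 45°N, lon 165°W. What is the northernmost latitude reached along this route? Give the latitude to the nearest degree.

The great circle lies in the plane with unit normal n̂ = (p₁ × p₂)/|p₁ × p₂|.
Here n̂_z ≈ +0.251; the vertex latitude is φ_max = arccos|n̂_z| ≈ 75.5°.
Check via Clairaut: cos φ_max = |cos φ₁| · sin C = cos(0.0°)·sin(14.5°) ≈ 0.251, again giving ≈ 75.5°.

≈ 75°N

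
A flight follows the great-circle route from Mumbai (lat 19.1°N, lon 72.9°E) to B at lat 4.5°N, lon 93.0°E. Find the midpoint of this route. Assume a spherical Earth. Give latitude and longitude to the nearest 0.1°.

≈ lat 12.0°N, lon 83.2°E

From cos δ = sin φ₁ sin φ₂ + cos φ₁ cos φ₂ cos Δλ, the central angle is δ ≈ 0.427 rad (24.4°).
Interpolate at f = 1/2 with slerp weights a = sin((1−f)δ)/sin δ ≈ 0.512, b = sin(fδ)/sin δ ≈ 0.512.
p = a·p₁ + b·p₂ ≈ (0.115, 0.971, 0.208); φ = arcsin(p_z) ≈ 11.98°, λ = atan2(p_y, p_x) ≈ 83.22°.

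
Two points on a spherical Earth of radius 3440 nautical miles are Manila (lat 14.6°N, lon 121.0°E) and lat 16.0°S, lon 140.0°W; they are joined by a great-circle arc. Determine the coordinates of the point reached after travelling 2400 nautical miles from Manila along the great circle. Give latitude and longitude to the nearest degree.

≈ lat 3°N, lon 160°E

Write both endpoints as unit vectors p₁, p₂ with components (cos φ cos λ, cos φ sin λ, sin φ).
The central angle between the endpoints is δ = arccos(p₁·p₂) ≈ 1.787 rad (102.4°). The total great-circle distance is δ·R ≈ 1.787 × 3440 ≈ 6149 nmi, so the target fraction is f = 2400/6149 ≈ 0.390.
Interpolate at f ≈ 0.390 with slerp weights a = sin((1−f)δ)/sin δ ≈ 0.908, b = sin(fδ)/sin δ ≈ 0.658.
p = a·p₁ + b·p₂ ≈ (-0.937, 0.347, 0.048); φ = arcsin(p_z) ≈ 2.72°, λ = atan2(p_y, p_x) ≈ 159.70°.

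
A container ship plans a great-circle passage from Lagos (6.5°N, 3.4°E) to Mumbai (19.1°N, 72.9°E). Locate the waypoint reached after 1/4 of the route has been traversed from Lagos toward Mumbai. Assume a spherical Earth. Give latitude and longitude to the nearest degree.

≈ 11°N, 20°E

Write both endpoints as unit vectors p₁, p₂ with components (cos φ cos λ, cos φ sin λ, sin φ).
The central angle between the endpoints is δ = arccos(p₁·p₂) ≈ 1.196 rad (68.5°).
Interpolate at f = 1/4 with slerp weights a = sin((1−f)δ)/sin δ ≈ 0.840, b = sin(fδ)/sin δ ≈ 0.317.
p = a·p₁ + b·p₂ ≈ (0.921, 0.335, 0.199); φ = arcsin(p_z) ≈ 11.46°, λ = atan2(p_y, p_x) ≈ 20.01°.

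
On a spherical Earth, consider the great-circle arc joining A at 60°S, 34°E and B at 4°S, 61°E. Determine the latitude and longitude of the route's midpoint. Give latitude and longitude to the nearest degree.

≈ 33°S, 52°E

Write both endpoints as unit vectors p₁, p₂ with components (cos φ cos λ, cos φ sin λ, sin φ).
The central angle between the endpoints is δ = arccos(p₁·p₂) ≈ 1.042 rad (59.7°).
Interpolate at f = 1/2 with slerp weights a = sin((1−f)δ)/sin δ ≈ 0.576, b = sin(fδ)/sin δ ≈ 0.576.
p = a·p₁ + b·p₂ ≈ (0.518, 0.664, -0.539); φ = arcsin(p_z) ≈ -32.64°, λ = atan2(p_y, p_x) ≈ 52.06°.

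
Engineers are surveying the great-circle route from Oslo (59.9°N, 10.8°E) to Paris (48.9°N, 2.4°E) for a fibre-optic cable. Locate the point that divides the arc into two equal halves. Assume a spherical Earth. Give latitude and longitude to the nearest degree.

Convert each endpoint to a unit vector on the sphere (x = cos φ cos λ, y = cos φ sin λ, z = sin φ).
The central angle between the endpoints is δ = arccos(p₁·p₂) ≈ 0.210 rad (12.0°).
Interpolate at f = 1/2 with slerp weights a = sin((1−f)δ)/sin δ ≈ 0.503, b = sin(fδ)/sin δ ≈ 0.503.
p = a·p₁ + b·p₂ ≈ (0.578, 0.061, 0.814); φ = arcsin(p_z) ≈ 54.47°, λ = atan2(p_y, p_x) ≈ 6.03°.

≈ 54°N, 6°E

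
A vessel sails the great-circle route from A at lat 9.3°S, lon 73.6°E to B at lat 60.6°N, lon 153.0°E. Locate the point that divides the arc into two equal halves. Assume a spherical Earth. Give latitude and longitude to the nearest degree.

≈ lat 31°N, lon 98°E

The haversine formula gives a central angle δ ≈ 1.622 rad (93.0°) between the endpoints.
Interpolate at f = 1/2 with slerp weights a = sin((1−f)δ)/sin δ ≈ 0.726, b = sin(fδ)/sin δ ≈ 0.726.
p = a·p₁ + b·p₂ ≈ (-0.115, 0.849, 0.515); φ = arcsin(p_z) ≈ 31.01°, λ = atan2(p_y, p_x) ≈ 97.73°.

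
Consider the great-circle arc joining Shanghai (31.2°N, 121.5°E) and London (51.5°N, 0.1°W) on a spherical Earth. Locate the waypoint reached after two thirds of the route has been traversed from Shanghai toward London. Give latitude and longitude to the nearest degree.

Convert each endpoint to a unit vector on the sphere (x = cos φ cos λ, y = cos φ sin λ, z = sin φ).
The central angle between the endpoints is δ = arccos(p₁·p₂) ≈ 1.444 rad (82.7°).
Interpolate at f = 2/3 with slerp weights a = sin((1−f)δ)/sin δ ≈ 0.467, b = sin(fδ)/sin δ ≈ 0.827.
p = a·p₁ + b·p₂ ≈ (0.306, 0.339, 0.889); φ = arcsin(p_z) ≈ 62.78°, λ = atan2(p_y, p_x) ≈ 47.93°.

≈ 63°N, 48°E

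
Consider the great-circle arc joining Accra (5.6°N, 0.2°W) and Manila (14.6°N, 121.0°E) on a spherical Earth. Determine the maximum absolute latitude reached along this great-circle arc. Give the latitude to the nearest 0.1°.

≈ 20.7°N

The great circle lies in the plane with unit normal n̂ = (p₁ × p₂)/|p₁ × p₂|.
Here n̂_z ≈ +0.936; the vertex latitude is φ_max = arccos|n̂_z| ≈ 20.7°.
Check via Clairaut: cos φ_max = |cos φ₁| · sin C = cos(5.6°)·sin(70.1°) ≈ 0.936, again giving ≈ 20.7°.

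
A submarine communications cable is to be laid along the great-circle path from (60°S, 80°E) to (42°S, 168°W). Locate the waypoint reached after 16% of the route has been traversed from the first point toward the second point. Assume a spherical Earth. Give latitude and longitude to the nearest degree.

≈ (65°S, 99°E)

Write both endpoints as unit vectors p₁, p₂ with components (cos φ cos λ, cos φ sin λ, sin φ).
The central angle between the endpoints is δ = arccos(p₁·p₂) ≈ 1.115 rad (63.9°).
Interpolate at f = 0.16 with slerp weights a = sin((1−f)δ)/sin δ ≈ 0.897, b = sin(fδ)/sin δ ≈ 0.198.
p = a·p₁ + b·p₂ ≈ (-0.066, 0.411, -0.909); φ = arcsin(p_z) ≈ -65.39°, λ = atan2(p_y, p_x) ≈ 99.09°.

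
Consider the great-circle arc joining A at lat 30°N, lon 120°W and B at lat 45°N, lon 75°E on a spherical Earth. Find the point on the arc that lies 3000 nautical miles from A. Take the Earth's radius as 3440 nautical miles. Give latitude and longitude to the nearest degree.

Write both endpoints as unit vectors p₁, p₂ with components (cos φ cos λ, cos φ sin λ, sin φ).
The central angle between the endpoints is δ = arccos(p₁·p₂) ≈ 1.811 rad (103.8°). The total great-circle distance is δ·R ≈ 1.811 × 3440 ≈ 6230 nmi, so the target fraction is f = 3000/6230 ≈ 0.482.
Interpolate at f ≈ 0.482 with slerp weights a = sin((1−f)δ)/sin δ ≈ 0.831, b = sin(fδ)/sin δ ≈ 0.788.
p = a·p₁ + b·p₂ ≈ (-0.215, -0.085, 0.973); φ = arcsin(p_z) ≈ 76.61°, λ = atan2(p_y, p_x) ≈ -158.55°.

≈ lat 77°N, lon 159°W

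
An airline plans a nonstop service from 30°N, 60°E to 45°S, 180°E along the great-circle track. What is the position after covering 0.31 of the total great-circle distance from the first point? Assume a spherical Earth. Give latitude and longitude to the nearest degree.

The haversine formula gives a central angle δ ≈ 2.291 rad (131.3°) between the endpoints.
Interpolate at f = 0.31 with slerp weights a = sin((1−f)δ)/sin δ ≈ 1.331, b = sin(fδ)/sin δ ≈ 0.868.
p = a·p₁ + b·p₂ ≈ (-0.037, 0.998, 0.052); φ = arcsin(p_z) ≈ 2.97°, λ = atan2(p_y, p_x) ≈ 92.14°.

≈ 3°N, 92°E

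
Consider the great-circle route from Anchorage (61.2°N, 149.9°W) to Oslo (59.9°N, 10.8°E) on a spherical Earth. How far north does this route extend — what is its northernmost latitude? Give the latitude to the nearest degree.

≈ 85°N

The great circle lies in the plane with unit normal n̂ = (p₁ × p₂)/|p₁ × p₂|.
Here n̂_z ≈ +0.094; the vertex latitude is φ_max = arccos|n̂_z| ≈ 84.6°.
Check via Clairaut: cos φ_max = |cos φ₁| · sin C = cos(61.2°)·sin(11.3°) ≈ 0.094, again giving ≈ 84.6°.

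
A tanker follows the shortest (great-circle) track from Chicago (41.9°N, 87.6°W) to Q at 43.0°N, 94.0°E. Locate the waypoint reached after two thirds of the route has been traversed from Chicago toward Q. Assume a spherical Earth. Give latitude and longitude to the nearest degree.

Write both endpoints as unit vectors p₁, p₂ with components (cos φ cos λ, cos φ sin λ, sin φ).
The central angle between the endpoints is δ = arccos(p₁·p₂) ≈ 1.660 rad (95.1°).
Interpolate at f = 2/3 with slerp weights a = sin((1−f)δ)/sin δ ≈ 0.527, b = sin(fδ)/sin δ ≈ 0.898.
p = a·p₁ + b·p₂ ≈ (-0.029, 0.263, 0.964); φ = arcsin(p_z) ≈ 74.68°, λ = atan2(p_y, p_x) ≈ 96.38°.

≈ 75°N, 96°E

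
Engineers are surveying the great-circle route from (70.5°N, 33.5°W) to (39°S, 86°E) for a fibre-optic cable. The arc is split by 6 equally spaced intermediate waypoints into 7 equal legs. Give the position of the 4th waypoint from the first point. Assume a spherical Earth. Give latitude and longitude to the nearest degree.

Convert each endpoint to a unit vector on the sphere (x = cos φ cos λ, y = cos φ sin λ, z = sin φ).
The central angle between the endpoints is δ = arccos(p₁·p₂) ≈ 2.376 rad (136.1°).
Interpolate at f = 4/7 with slerp weights a = sin((1−f)δ)/sin δ ≈ 1.228, b = sin(fδ)/sin δ ≈ 1.410.
p = a·p₁ + b·p₂ ≈ (0.418, 0.867, 0.270); φ = arcsin(p_z) ≈ 15.68°, λ = atan2(p_y, p_x) ≈ 64.24°.

≈ (16°N, 64°E)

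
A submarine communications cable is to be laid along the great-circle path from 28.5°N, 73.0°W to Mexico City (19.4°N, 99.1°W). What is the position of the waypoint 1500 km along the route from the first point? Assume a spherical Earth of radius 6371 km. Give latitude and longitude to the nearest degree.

Write both endpoints as unit vectors p₁, p₂ with components (cos φ cos λ, cos φ sin λ, sin φ).
The central angle between the endpoints is δ = arccos(p₁·p₂) ≈ 0.444 rad (25.5°). The total great-circle distance is δ·R ≈ 0.444 × 6371 ≈ 2831 km, so the target fraction is f = 1500/2831 ≈ 0.530.
Interpolate at f ≈ 0.530 with slerp weights a = sin((1−f)δ)/sin δ ≈ 0.482, b = sin(fδ)/sin δ ≈ 0.543.
p = a·p₁ + b·p₂ ≈ (0.043, -0.911, 0.410); φ = arcsin(p_z) ≈ 24.23°, λ = atan2(p_y, p_x) ≈ -87.30°.

≈ 24°N, 87°W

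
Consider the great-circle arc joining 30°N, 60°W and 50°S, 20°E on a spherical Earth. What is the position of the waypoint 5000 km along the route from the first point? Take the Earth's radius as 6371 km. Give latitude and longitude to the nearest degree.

Write both endpoints as unit vectors p₁, p₂ with components (cos φ cos λ, cos φ sin λ, sin φ).
The central angle between the endpoints is δ = arccos(p₁·p₂) ≈ 1.861 rad (106.6°). The total great-circle distance is δ·R ≈ 1.861 × 6371 ≈ 11858 km, so the target fraction is f = 5000/11858 ≈ 0.422.
Interpolate at f ≈ 0.422 with slerp weights a = sin((1−f)δ)/sin δ ≈ 0.919, b = sin(fδ)/sin δ ≈ 0.738.
p = a·p₁ + b·p₂ ≈ (0.843, -0.527, -0.106); φ = arcsin(p_z) ≈ -6.06°, λ = atan2(p_y, p_x) ≈ -32.00°.

≈ 6°S, 32°W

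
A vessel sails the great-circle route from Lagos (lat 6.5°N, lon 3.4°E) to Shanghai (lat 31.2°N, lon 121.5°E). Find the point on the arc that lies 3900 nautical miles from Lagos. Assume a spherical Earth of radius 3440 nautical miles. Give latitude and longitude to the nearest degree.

≈ lat 36°N, lon 67°E

The haversine formula gives a central angle δ ≈ 1.919 rad (110.0°) between the endpoints. The total great-circle distance is δ·R ≈ 1.919 × 3440 ≈ 6603 nmi, so the target fraction is f = 3900/6603 ≈ 0.591.
Interpolate at f ≈ 0.591 with slerp weights a = sin((1−f)δ)/sin δ ≈ 0.753, b = sin(fδ)/sin δ ≈ 0.964.
p = a·p₁ + b·p₂ ≈ (0.316, 0.747, 0.585); φ = arcsin(p_z) ≈ 35.77°, λ = atan2(p_y, p_x) ≈ 67.10°.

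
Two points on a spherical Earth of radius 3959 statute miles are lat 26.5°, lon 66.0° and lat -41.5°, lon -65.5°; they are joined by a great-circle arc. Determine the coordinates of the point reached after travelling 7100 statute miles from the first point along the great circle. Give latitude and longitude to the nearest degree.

Write both endpoints as unit vectors p₁, p₂ with components (cos φ cos λ, cos φ sin λ, sin φ).
The central angle between the endpoints is δ = arccos(p₁·p₂) ≈ 2.404 rad (137.7°). The total great-circle distance is δ·R ≈ 2.404 × 3959 ≈ 9516 mi, so the target fraction is f = 7100/9516 ≈ 0.746.
Interpolate at f ≈ 0.746 with slerp weights a = sin((1−f)δ)/sin δ ≈ 0.852, b = sin(fδ)/sin δ ≈ 1.450.
p = a·p₁ + b·p₂ ≈ (0.760, -0.292, -0.581); φ = arcsin(p_z) ≈ -35.49°, λ = atan2(p_y, p_x) ≈ -20.99°.

≈ lat -35°, lon -21°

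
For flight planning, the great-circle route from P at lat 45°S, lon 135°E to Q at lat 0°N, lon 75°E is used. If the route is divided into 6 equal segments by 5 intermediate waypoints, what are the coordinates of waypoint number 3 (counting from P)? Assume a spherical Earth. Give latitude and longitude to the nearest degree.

≈ lat 25°S, lon 99°E

Convert each endpoint to a unit vector on the sphere (x = cos φ cos λ, y = cos φ sin λ, z = sin φ).
The central angle between the endpoints is δ = arccos(p₁·p₂) ≈ 1.209 rad (69.3°).
Interpolate at f = 3/6 with slerp weights a = sin((1−f)δ)/sin δ ≈ 0.608, b = sin(fδ)/sin δ ≈ 0.608.
p = a·p₁ + b·p₂ ≈ (-0.147, 0.891, -0.430); φ = arcsin(p_z) ≈ -25.45°, λ = atan2(p_y, p_x) ≈ 99.34°.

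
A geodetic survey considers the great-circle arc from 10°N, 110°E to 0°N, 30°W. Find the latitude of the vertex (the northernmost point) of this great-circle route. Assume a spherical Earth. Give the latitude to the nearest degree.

≈ 15°N

The great circle lies in the plane with unit normal n̂ = (p₁ × p₂)/|p₁ × p₂|.
Here n̂_z ≈ -0.964; the vertex latitude is φ_max = arccos|n̂_z| ≈ 15.3°.
Check via Clairaut: cos φ_max = |cos φ₁| · sin C = cos(10.0°)·sin(78.3°) ≈ 0.964, again giving ≈ 15.3°.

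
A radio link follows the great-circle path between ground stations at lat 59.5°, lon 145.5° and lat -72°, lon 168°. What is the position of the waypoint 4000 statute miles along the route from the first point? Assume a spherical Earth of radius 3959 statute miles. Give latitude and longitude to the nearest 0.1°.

≈ lat 1.9°, lon 153.3°

Write both endpoints as unit vectors p₁, p₂ with components (cos φ cos λ, cos φ sin λ, sin φ).
The central angle between the endpoints is δ = arccos(p₁·p₂) ≈ 2.311 rad (132.4°). The total great-circle distance is δ·R ≈ 2.311 × 3959 ≈ 9150 mi, so the target fraction is f = 4000/9150 ≈ 0.437.
Interpolate at f ≈ 0.437 with slerp weights a = sin((1−f)δ)/sin δ ≈ 1.306, b = sin(fδ)/sin δ ≈ 1.147.
p = a·p₁ + b·p₂ ≈ (-0.893, 0.449, 0.034); φ = arcsin(p_z) ≈ 1.93°, λ = atan2(p_y, p_x) ≈ 153.30°.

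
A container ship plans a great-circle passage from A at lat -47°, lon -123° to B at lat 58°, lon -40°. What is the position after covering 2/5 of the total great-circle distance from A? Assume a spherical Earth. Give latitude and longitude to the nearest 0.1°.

≈ lat -4.0°, lon -93.4°

Write both endpoints as unit vectors p₁, p₂ with components (cos φ cos λ, cos φ sin λ, sin φ).
The central angle between the endpoints is δ = arccos(p₁·p₂) ≈ 2.185 rad (125.2°).
Interpolate at f = 2/5 with slerp weights a = sin((1−f)δ)/sin δ ≈ 1.182, b = sin(fδ)/sin δ ≈ 0.938.
p = a·p₁ + b·p₂ ≈ (-0.058, -0.996, -0.069); φ = arcsin(p_z) ≈ -3.96°, λ = atan2(p_y, p_x) ≈ -93.35°.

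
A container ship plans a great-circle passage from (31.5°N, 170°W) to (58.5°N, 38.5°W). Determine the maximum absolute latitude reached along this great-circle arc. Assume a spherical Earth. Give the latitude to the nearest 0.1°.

≈ 70.3°N

The great circle lies in the plane with unit normal n̂ = (p₁ × p₂)/|p₁ × p₂|.
Here n̂_z ≈ +0.337; the vertex latitude is φ_max = arccos|n̂_z| ≈ 70.3°.
Check via Clairaut: cos φ_max = |cos φ₁| · sin C = cos(31.5°)·sin(23.3°) ≈ 0.337, again giving ≈ 70.3°.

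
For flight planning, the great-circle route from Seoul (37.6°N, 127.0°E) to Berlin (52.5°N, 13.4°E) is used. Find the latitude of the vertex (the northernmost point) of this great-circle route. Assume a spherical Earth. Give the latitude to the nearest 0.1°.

The great circle lies in the plane with unit normal n̂ = (p₁ × p₂)/|p₁ × p₂|.
Here n̂_z ≈ -0.462; the vertex latitude is φ_max = arccos|n̂_z| ≈ 62.5°.

≈ 62.5°N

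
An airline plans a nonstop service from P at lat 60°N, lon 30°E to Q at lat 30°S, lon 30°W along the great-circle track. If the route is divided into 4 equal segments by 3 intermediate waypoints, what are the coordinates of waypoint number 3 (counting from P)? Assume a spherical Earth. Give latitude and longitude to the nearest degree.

≈ lat 7°S, lon 19°W

Convert each endpoint to a unit vector on the sphere (x = cos φ cos λ, y = cos φ sin λ, z = sin φ).
The central angle between the endpoints is δ = arccos(p₁·p₂) ≈ 1.789 rad (102.5°).
Interpolate at f = 3/4 with slerp weights a = sin((1−f)δ)/sin δ ≈ 0.443, b = sin(fδ)/sin δ ≈ 0.998.
p = a·p₁ + b·p₂ ≈ (0.940, -0.321, -0.115); φ = arcsin(p_z) ≈ -6.61°, λ = atan2(p_y, p_x) ≈ -18.87°.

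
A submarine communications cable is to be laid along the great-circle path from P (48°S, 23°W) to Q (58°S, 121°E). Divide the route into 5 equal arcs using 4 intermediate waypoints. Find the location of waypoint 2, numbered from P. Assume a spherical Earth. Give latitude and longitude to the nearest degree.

≈ (72°S, 8°E)

Write both endpoints as unit vectors p₁, p₂ with components (cos φ cos λ, cos φ sin λ, sin φ).
The central angle between the endpoints is δ = arccos(p₁·p₂) ≈ 1.220 rad (69.9°).
Interpolate at f = 2/5 with slerp weights a = sin((1−f)δ)/sin δ ≈ 0.712, b = sin(fδ)/sin δ ≈ 0.499.
p = a·p₁ + b·p₂ ≈ (0.302, 0.041, -0.952); φ = arcsin(p_z) ≈ -72.25°, λ = atan2(p_y, p_x) ≈ 7.68°.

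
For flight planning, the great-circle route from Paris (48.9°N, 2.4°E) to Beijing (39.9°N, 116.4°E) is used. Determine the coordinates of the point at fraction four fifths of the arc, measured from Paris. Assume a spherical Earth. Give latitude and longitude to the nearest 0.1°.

Convert each endpoint to a unit vector on the sphere (x = cos φ cos λ, y = cos φ sin λ, z = sin φ).
The central angle between the endpoints is δ = arccos(p₁·p₂) ≈ 1.289 rad (73.8°).
Interpolate at f = 4/5 with slerp weights a = sin((1−f)δ)/sin δ ≈ 0.265, b = sin(fδ)/sin δ ≈ 0.893.
p = a·p₁ + b·p₂ ≈ (-0.130, 0.621, 0.773); φ = arcsin(p_z) ≈ 50.61°, λ = atan2(p_y, p_x) ≈ 101.85°.

≈ (50.6°N, 101.9°E)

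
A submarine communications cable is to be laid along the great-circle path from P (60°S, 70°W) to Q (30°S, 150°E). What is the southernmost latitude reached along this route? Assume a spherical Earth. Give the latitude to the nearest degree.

≈ 74°S

The great circle lies in the plane with unit normal n̂ = (p₁ × p₂)/|p₁ × p₂|.
Here n̂_z ≈ -0.280; the vertex latitude is φ_max = arccos|n̂_z| ≈ 73.8°.
Check via Clairaut: cos φ_max = |cos φ₁| · sin C = cos(60.0°)·sin(146.0°) ≈ 0.280, again giving ≈ 73.8°.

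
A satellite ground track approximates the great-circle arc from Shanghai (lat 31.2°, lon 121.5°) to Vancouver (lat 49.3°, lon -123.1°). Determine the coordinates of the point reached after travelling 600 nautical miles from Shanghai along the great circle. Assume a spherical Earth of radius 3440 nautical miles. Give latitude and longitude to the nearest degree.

The haversine formula gives a central angle δ ≈ 1.417 rad (81.2°) between the endpoints. The total great-circle distance is δ·R ≈ 1.417 × 3440 ≈ 4873 nmi, so the target fraction is f = 600/4873 ≈ 0.123.
Interpolate at f ≈ 0.123 with slerp weights a = sin((1−f)δ)/sin δ ≈ 0.958, b = sin(fδ)/sin δ ≈ 0.176.
p = a·p₁ + b·p₂ ≈ (-0.491, 0.603, 0.629); φ = arcsin(p_z) ≈ 39.00°, λ = atan2(p_y, p_x) ≈ 129.15°.

≈ lat 39°, lon 129°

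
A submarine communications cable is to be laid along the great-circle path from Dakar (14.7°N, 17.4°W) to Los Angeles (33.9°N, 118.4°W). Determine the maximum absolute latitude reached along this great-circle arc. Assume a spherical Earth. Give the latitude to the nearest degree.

≈ 38°N

The great circle lies in the plane with unit normal n̂ = (p₁ × p₂)/|p₁ × p₂|.
Here n̂_z ≈ -0.788; the vertex latitude is φ_max = arccos|n̂_z| ≈ 38.0°.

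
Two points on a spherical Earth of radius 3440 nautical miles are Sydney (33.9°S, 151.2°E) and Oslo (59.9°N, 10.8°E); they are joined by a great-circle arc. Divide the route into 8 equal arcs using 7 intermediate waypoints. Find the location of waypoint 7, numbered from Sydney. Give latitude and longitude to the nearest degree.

≈ 63°N, 48°E

Write both endpoints as unit vectors p₁, p₂ with components (cos φ cos λ, cos φ sin λ, sin φ).
The central angle between the endpoints is δ = arccos(p₁·p₂) ≈ 2.504 rad (143.4°).
Interpolate at f = 7/8 with slerp weights a = sin((1−f)δ)/sin δ ≈ 0.517, b = sin(fδ)/sin δ ≈ 1.367.
p = a·p₁ + b·p₂ ≈ (0.297, 0.335, 0.894); φ = arcsin(p_z) ≈ 63.39°, λ = atan2(p_y, p_x) ≈ 48.42°.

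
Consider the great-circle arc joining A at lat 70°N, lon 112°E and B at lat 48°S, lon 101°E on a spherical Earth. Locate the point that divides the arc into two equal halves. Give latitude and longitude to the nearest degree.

Write both endpoints as unit vectors p₁, p₂ with components (cos φ cos λ, cos φ sin λ, sin φ).
The central angle between the endpoints is δ = arccos(p₁·p₂) ≈ 2.064 rad (118.3°).
Interpolate at f = 1/2 with slerp weights a = sin((1−f)δ)/sin δ ≈ 0.975, b = sin(fδ)/sin δ ≈ 0.975.
p = a·p₁ + b·p₂ ≈ (-0.249, 0.949, 0.192); φ = arcsin(p_z) ≈ 11.04°, λ = atan2(p_y, p_x) ≈ 104.72°.

≈ lat 11°N, lon 105°E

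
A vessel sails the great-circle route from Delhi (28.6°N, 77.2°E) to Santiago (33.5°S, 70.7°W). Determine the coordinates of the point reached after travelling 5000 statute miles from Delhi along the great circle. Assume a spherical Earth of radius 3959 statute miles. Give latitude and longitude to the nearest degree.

≈ 7°S, 12°E

The haversine formula gives a central angle δ ≈ 2.656 rad (152.2°) between the endpoints. The total great-circle distance is δ·R ≈ 2.656 × 3959 ≈ 10515 mi, so the target fraction is f = 5000/10515 ≈ 0.475.
Interpolate at f ≈ 0.475 with slerp weights a = sin((1−f)δ)/sin δ ≈ 2.109, b = sin(fδ)/sin δ ≈ 2.042.
p = a·p₁ + b·p₂ ≈ (0.973, 0.199, -0.117); φ = arcsin(p_z) ≈ -6.75°, λ = atan2(p_y, p_x) ≈ 11.53°.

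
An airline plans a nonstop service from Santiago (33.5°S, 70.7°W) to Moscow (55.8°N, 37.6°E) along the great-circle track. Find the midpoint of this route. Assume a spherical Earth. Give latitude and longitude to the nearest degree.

≈ (18°N, 32°W)

Write both endpoints as unit vectors p₁, p₂ with components (cos φ cos λ, cos φ sin λ, sin φ).
The central angle between the endpoints is δ = arccos(p₁·p₂) ≈ 2.219 rad (127.1°).
Interpolate at f = 1/2 with slerp weights a = sin((1−f)δ)/sin δ ≈ 1.123, b = sin(fδ)/sin δ ≈ 1.123.
p = a·p₁ + b·p₂ ≈ (0.810, -0.499, 0.309); φ = arcsin(p_z) ≈ 18.00°, λ = atan2(p_y, p_x) ≈ -31.63°.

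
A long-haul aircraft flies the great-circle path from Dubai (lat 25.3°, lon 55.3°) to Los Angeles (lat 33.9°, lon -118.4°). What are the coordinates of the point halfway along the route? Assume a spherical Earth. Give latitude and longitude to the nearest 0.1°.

Convert each endpoint to a unit vector on the sphere (x = cos φ cos λ, y = cos φ sin λ, z = sin φ).
The central angle between the endpoints is δ = arccos(p₁·p₂) ≈ 2.103 rad (120.5°).
Interpolate at f = 1/2 with slerp weights a = sin((1−f)δ)/sin δ ≈ 1.008, b = sin(fδ)/sin δ ≈ 1.008.
p = a·p₁ + b·p₂ ≈ (0.121, 0.013, 0.993); φ = arcsin(p_z) ≈ 83.02°, λ = atan2(p_y, p_x) ≈ 6.27°.

≈ lat 83.0°, lon 6.3°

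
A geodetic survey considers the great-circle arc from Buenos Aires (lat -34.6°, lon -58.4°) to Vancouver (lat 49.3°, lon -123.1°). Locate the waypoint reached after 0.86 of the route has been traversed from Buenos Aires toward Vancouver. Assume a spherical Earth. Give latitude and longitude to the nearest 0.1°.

Convert each endpoint to a unit vector on the sphere (x = cos φ cos λ, y = cos φ sin λ, z = sin φ).
The central angle between the endpoints is δ = arccos(p₁·p₂) ≈ 1.773 rad (101.6°).
Interpolate at f = 0.86 with slerp weights a = sin((1−f)δ)/sin δ ≈ 0.251, b = sin(fδ)/sin δ ≈ 1.020.
p = a·p₁ + b·p₂ ≈ (-0.255, -0.733, 0.631); φ = arcsin(p_z) ≈ 39.10°, λ = atan2(p_y, p_x) ≈ -109.18°.

≈ lat 39.1°, lon -109.2°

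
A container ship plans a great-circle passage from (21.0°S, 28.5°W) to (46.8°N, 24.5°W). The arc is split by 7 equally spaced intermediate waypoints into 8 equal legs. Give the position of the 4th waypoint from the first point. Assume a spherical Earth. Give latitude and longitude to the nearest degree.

Convert each endpoint to a unit vector on the sphere (x = cos φ cos λ, y = cos φ sin λ, z = sin φ).
The central angle between the endpoints is δ = arccos(p₁·p₂) ≈ 1.185 rad (67.9°).
Interpolate at f = 4/8 with slerp weights a = sin((1−f)δ)/sin δ ≈ 0.603, b = sin(fδ)/sin δ ≈ 0.603.
p = a·p₁ + b·p₂ ≈ (0.870, -0.440, 0.223); φ = arcsin(p_z) ≈ 12.91°, λ = atan2(p_y, p_x) ≈ -26.81°.

≈ (13°N, 27°W)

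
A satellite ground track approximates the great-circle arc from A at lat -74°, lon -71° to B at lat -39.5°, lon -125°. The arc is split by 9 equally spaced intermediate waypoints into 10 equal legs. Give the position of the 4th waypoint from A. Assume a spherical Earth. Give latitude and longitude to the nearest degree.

The haversine formula gives a central angle δ ≈ 0.743 rad (42.6°) between the endpoints.
Interpolate at f = 4/10 with slerp weights a = sin((1−f)δ)/sin δ ≈ 0.637, b = sin(fδ)/sin δ ≈ 0.433.
p = a·p₁ + b·p₂ ≈ (-0.134, -0.440, -0.888); φ = arcsin(p_z) ≈ -62.63°, λ = atan2(p_y, p_x) ≈ -106.99°.

≈ lat -63°, lon -107°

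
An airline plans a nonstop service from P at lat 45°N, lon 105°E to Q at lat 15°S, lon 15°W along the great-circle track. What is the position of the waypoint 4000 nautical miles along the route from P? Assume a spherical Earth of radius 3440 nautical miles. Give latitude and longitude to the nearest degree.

≈ lat 24°N, lon 25°E

Write both endpoints as unit vectors p₁, p₂ with components (cos φ cos λ, cos φ sin λ, sin φ).
The central angle between the endpoints is δ = arccos(p₁·p₂) ≈ 2.123 rad (121.6°). The total great-circle distance is δ·R ≈ 2.123 × 3440 ≈ 7303 nmi, so the target fraction is f = 4000/7303 ≈ 0.548.
Interpolate at f ≈ 0.548 with slerp weights a = sin((1−f)δ)/sin δ ≈ 0.962, b = sin(fδ)/sin δ ≈ 1.078.
p = a·p₁ + b·p₂ ≈ (0.830, 0.388, 0.401); φ = arcsin(p_z) ≈ 23.67°, λ = atan2(p_y, p_x) ≈ 25.04°.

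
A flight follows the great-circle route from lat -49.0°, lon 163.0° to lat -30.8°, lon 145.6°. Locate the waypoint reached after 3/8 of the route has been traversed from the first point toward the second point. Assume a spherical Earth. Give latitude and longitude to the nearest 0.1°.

≈ lat -42.5°, lon 155.3°

Write both endpoints as unit vectors p₁, p₂ with components (cos φ cos λ, cos φ sin λ, sin φ).
The central angle between the endpoints is δ = arccos(p₁·p₂) ≈ 0.392 rad (22.5°).
Interpolate at f = 3/8 with slerp weights a = sin((1−f)δ)/sin δ ≈ 0.635, b = sin(fδ)/sin δ ≈ 0.383.
p = a·p₁ + b·p₂ ≈ (-0.670, 0.308, -0.675); φ = arcsin(p_z) ≈ -42.49°, λ = atan2(p_y, p_x) ≈ 155.33°.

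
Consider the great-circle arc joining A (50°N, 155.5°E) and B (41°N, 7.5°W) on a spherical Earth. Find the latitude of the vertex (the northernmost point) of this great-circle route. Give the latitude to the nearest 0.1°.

≈ 81.8°N

The great circle lies in the plane with unit normal n̂ = (p₁ × p₂)/|p₁ × p₂|.
Here n̂_z ≈ -0.142; the vertex latitude is φ_max = arccos|n̂_z| ≈ 81.8°.
Check via Clairaut: cos φ_max = |cos φ₁| · sin C = cos(50.0°)·sin(12.8°) ≈ 0.142, again giving ≈ 81.8°.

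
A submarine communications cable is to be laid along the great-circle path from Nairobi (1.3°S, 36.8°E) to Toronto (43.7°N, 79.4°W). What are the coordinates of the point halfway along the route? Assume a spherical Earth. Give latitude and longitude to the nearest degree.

The haversine formula gives a central angle δ ≈ 1.912 rad (109.6°) between the endpoints.
Interpolate at f = 1/2 with slerp weights a = sin((1−f)δ)/sin δ ≈ 0.867, b = sin(fδ)/sin δ ≈ 0.867.
p = a·p₁ + b·p₂ ≈ (0.809, -0.097, 0.579); φ = arcsin(p_z) ≈ 35.40°, λ = atan2(p_y, p_x) ≈ -6.83°.

≈ 35°N, 7°W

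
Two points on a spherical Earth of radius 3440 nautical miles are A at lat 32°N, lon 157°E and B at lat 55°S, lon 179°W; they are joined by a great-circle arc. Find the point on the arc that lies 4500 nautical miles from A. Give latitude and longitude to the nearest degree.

≈ lat 41°S, lon 174°E

The haversine formula gives a central angle δ ≈ 1.561 rad (89.4°) between the endpoints. The total great-circle distance is δ·R ≈ 1.561 × 3440 ≈ 5368 nmi, so the target fraction is f = 4500/5368 ≈ 0.838.
Interpolate at f ≈ 0.838 with slerp weights a = sin((1−f)δ)/sin δ ≈ 0.250, b = sin(fδ)/sin δ ≈ 0.966.
p = a·p₁ + b·p₂ ≈ (-0.749, 0.073, -0.659); φ = arcsin(p_z) ≈ -41.21°, λ = atan2(p_y, p_x) ≈ 174.43°.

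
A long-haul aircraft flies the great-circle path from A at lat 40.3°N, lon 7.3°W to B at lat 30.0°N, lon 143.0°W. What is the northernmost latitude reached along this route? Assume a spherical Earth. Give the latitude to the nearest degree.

The great circle lies in the plane with unit normal n̂ = (p₁ × p₂)/|p₁ × p₂|.
Here n̂_z ≈ -0.467; the vertex latitude is φ_max = arccos|n̂_z| ≈ 62.2°.
Check via Clairaut: cos φ_max = |cos φ₁| · sin C = cos(40.3°)·sin(37.7°) ≈ 0.467, again giving ≈ 62.2°.

≈ 62°N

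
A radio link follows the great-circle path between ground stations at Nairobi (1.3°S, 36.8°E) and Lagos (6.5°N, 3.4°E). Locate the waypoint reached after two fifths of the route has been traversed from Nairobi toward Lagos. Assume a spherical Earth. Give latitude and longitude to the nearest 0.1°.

≈ (1.9°N, 23.5°E)

Write both endpoints as unit vectors p₁, p₂ with components (cos φ cos λ, cos φ sin λ, sin φ).
The central angle between the endpoints is δ = arccos(p₁·p₂) ≈ 0.598 rad (34.2°).
Interpolate at f = 2/5 with slerp weights a = sin((1−f)δ)/sin δ ≈ 0.624, b = sin(fδ)/sin δ ≈ 0.421.
p = a·p₁ + b·p₂ ≈ (0.917, 0.398, 0.033); φ = arcsin(p_z) ≈ 1.92°, λ = atan2(p_y, p_x) ≈ 23.49°.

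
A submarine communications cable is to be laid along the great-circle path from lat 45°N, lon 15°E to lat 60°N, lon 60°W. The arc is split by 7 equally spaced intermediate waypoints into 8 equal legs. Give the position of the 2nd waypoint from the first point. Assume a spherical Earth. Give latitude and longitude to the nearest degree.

Convert each endpoint to a unit vector on the sphere (x = cos φ cos λ, y = cos φ sin λ, z = sin φ).
The central angle between the endpoints is δ = arccos(p₁·p₂) ≈ 0.790 rad (45.3°).
Interpolate at f = 2/8 with slerp weights a = sin((1−f)δ)/sin δ ≈ 0.786, b = sin(fδ)/sin δ ≈ 0.276.
p = a·p₁ + b·p₂ ≈ (0.606, 0.024, 0.795); φ = arcsin(p_z) ≈ 52.66°, λ = atan2(p_y, p_x) ≈ 2.29°.

≈ lat 53°N, lon 2°E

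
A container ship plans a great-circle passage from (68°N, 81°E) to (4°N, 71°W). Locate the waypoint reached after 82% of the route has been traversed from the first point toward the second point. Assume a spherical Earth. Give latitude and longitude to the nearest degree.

≈ (23°N, 67°W)

From cos δ = sin φ₁ sin φ₂ + cos φ₁ cos φ₂ cos Δλ, the central angle is δ ≈ 1.839 rad (105.4°).
Interpolate at f = 0.82 with slerp weights a = sin((1−f)δ)/sin δ ≈ 0.337, b = sin(fδ)/sin δ ≈ 1.035.
p = a·p₁ + b·p₂ ≈ (0.356, -0.852, 0.385); φ = arcsin(p_z) ≈ 22.63°, λ = atan2(p_y, p_x) ≈ -67.32°.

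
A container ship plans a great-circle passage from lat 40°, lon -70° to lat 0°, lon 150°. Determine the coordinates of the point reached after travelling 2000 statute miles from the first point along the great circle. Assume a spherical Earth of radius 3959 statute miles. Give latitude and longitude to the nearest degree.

≈ lat 52°, lon -109°

Write both endpoints as unit vectors p₁, p₂ with components (cos φ cos λ, cos φ sin λ, sin φ).
The central angle between the endpoints is δ = arccos(p₁·p₂) ≈ 2.198 rad (125.9°). The total great-circle distance is δ·R ≈ 2.198 × 3959 ≈ 8702 mi, so the target fraction is f = 2000/8702 ≈ 0.230.
Interpolate at f ≈ 0.230 with slerp weights a = sin((1−f)δ)/sin δ ≈ 1.226, b = sin(fδ)/sin δ ≈ 0.598.
p = a·p₁ + b·p₂ ≈ (-0.196, -0.584, 0.788); φ = arcsin(p_z) ≈ 51.99°, λ = atan2(p_y, p_x) ≈ -108.61°.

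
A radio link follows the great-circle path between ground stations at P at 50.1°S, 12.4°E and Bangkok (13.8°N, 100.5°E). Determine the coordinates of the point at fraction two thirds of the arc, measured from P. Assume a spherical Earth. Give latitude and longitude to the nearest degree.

≈ 12°S, 79°E

Convert each endpoint to a unit vector on the sphere (x = cos φ cos λ, y = cos φ sin λ, z = sin φ).
The central angle between the endpoints is δ = arccos(p₁·p₂) ≈ 1.734 rad (99.3°).
Interpolate at f = 2/3 with slerp weights a = sin((1−f)δ)/sin δ ≈ 0.554, b = sin(fδ)/sin δ ≈ 0.927.
p = a·p₁ + b·p₂ ≈ (0.183, 0.962, -0.204); φ = arcsin(p_z) ≈ -11.74°, λ = atan2(p_y, p_x) ≈ 79.24°.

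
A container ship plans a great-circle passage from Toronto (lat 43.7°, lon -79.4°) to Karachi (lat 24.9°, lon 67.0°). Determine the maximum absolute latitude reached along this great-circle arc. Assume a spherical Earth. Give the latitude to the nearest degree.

The great circle lies in the plane with unit normal n̂ = (p₁ × p₂)/|p₁ × p₂|.
Here n̂_z ≈ +0.375; the vertex latitude is φ_max = arccos|n̂_z| ≈ 68.0°.
Check via Clairaut: cos φ_max = |cos φ₁| · sin C = cos(43.7°)·sin(31.3°) ≈ 0.375, again giving ≈ 68.0°.

≈ 68°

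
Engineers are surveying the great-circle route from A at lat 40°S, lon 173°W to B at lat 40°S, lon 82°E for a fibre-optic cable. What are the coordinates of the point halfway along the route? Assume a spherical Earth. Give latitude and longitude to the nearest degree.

≈ lat 54°S, lon 134°E

Write both endpoints as unit vectors p₁, p₂ with components (cos φ cos λ, cos φ sin λ, sin φ).
The central angle between the endpoints is δ = arccos(p₁·p₂) ≈ 1.306 rad (74.9°).
Interpolate at f = 1/2 with slerp weights a = sin((1−f)δ)/sin δ ≈ 0.630, b = sin(fδ)/sin δ ≈ 0.630.
p = a·p₁ + b·p₂ ≈ (-0.412, 0.419, -0.809); φ = arcsin(p_z) ≈ -54.04°, λ = atan2(p_y, p_x) ≈ 134.50°.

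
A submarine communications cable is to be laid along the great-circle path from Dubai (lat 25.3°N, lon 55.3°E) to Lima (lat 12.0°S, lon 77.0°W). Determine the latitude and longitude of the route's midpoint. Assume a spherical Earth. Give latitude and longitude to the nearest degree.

Write both endpoints as unit vectors p₁, p₂ with components (cos φ cos λ, cos φ sin λ, sin φ).
The central angle between the endpoints is δ = arccos(p₁·p₂) ≈ 2.324 rad (133.2°).
Interpolate at f = 1/2 with slerp weights a = sin((1−f)δ)/sin δ ≈ 1.258, b = sin(fδ)/sin δ ≈ 1.258.
p = a·p₁ + b·p₂ ≈ (0.924, -0.264, 0.276); φ = arcsin(p_z) ≈ 16.02°, λ = atan2(p_y, p_x) ≈ -15.94°.

≈ lat 16°N, lon 16°W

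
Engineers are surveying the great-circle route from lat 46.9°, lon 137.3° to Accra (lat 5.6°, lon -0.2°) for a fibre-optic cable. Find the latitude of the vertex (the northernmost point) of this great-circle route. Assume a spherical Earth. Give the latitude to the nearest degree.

≈ 59°

The great circle lies in the plane with unit normal n̂ = (p₁ × p₂)/|p₁ × p₂|.
Here n̂_z ≈ -0.509; the vertex latitude is φ_max = arccos|n̂_z| ≈ 59.4°.
Check via Clairaut: cos φ_max = |cos φ₁| · sin C = cos(46.9°)·sin(48.1°) ≈ 0.509, again giving ≈ 59.4°.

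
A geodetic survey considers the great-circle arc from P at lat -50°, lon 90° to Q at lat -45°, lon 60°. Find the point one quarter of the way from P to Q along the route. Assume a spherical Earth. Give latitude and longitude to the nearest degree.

≈ lat -50°, lon 82°

Convert each endpoint to a unit vector on the sphere (x = cos φ cos λ, y = cos φ sin λ, z = sin φ).
The central angle between the endpoints is δ = arccos(p₁·p₂) ≈ 0.362 rad (20.7°).
Interpolate at f = 1/4 with slerp weights a = sin((1−f)δ)/sin δ ≈ 0.757, b = sin(fδ)/sin δ ≈ 0.255.
p = a·p₁ + b·p₂ ≈ (0.090, 0.643, -0.761); φ = arcsin(p_z) ≈ -49.51°, λ = atan2(p_y, p_x) ≈ 82.01°.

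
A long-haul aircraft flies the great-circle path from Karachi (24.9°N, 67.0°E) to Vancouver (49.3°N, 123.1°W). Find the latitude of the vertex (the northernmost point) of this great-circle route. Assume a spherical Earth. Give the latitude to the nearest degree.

≈ 84°N

The great circle lies in the plane with unit normal n̂ = (p₁ × p₂)/|p₁ × p₂|.
Here n̂_z ≈ +0.108; the vertex latitude is φ_max = arccos|n̂_z| ≈ 83.8°.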